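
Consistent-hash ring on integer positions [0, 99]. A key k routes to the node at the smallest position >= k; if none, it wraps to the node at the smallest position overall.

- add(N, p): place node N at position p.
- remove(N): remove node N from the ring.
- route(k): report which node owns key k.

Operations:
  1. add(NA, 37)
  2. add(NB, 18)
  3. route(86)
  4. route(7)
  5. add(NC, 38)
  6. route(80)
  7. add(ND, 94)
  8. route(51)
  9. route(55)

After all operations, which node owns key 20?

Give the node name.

Op 1: add NA@37 -> ring=[37:NA]
Op 2: add NB@18 -> ring=[18:NB,37:NA]
Op 3: route key 86: none >= 86, wrap to smallest pos 18 -> NB
Op 4: route key 7: smallest pos >= 7 is 18 -> NB
Op 5: add NC@38 -> ring=[18:NB,37:NA,38:NC]
Op 6: route key 80: none >= 80, wrap to smallest pos 18 -> NB
Op 7: add ND@94 -> ring=[18:NB,37:NA,38:NC,94:ND]
Op 8: route key 51: smallest pos >= 51 is 94 -> ND
Op 9: route key 55: smallest pos >= 55 is 94 -> ND
Final route key 20: smallest pos >= 20 is 37 -> NA

Answer: NA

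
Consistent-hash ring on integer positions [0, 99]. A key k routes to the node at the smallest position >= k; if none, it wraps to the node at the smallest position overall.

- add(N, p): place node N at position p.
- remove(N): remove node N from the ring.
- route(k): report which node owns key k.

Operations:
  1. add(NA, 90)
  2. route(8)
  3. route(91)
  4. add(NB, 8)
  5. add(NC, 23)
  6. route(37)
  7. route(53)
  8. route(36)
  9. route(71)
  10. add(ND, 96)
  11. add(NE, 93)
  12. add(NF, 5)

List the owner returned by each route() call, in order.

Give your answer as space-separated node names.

Answer: NA NA NA NA NA NA

Derivation:
Op 1: add NA@90 -> ring=[90:NA]
Op 2: route key 8: smallest pos >= 8 is 90 -> NA
Op 3: route key 91: none >= 91, wrap to smallest pos 90 -> NA
Op 4: add NB@8 -> ring=[8:NB,90:NA]
Op 5: add NC@23 -> ring=[8:NB,23:NC,90:NA]
Op 6: route key 37: smallest pos >= 37 is 90 -> NA
Op 7: route key 53: smallest pos >= 53 is 90 -> NA
Op 8: route key 36: smallest pos >= 36 is 90 -> NA
Op 9: route key 71: smallest pos >= 71 is 90 -> NA
Op 10: add ND@96 -> ring=[8:NB,23:NC,90:NA,96:ND]
Op 11: add NE@93 -> ring=[8:NB,23:NC,90:NA,93:NE,96:ND]
Op 12: add NF@5 -> ring=[5:NF,8:NB,23:NC,90:NA,93:NE,96:ND]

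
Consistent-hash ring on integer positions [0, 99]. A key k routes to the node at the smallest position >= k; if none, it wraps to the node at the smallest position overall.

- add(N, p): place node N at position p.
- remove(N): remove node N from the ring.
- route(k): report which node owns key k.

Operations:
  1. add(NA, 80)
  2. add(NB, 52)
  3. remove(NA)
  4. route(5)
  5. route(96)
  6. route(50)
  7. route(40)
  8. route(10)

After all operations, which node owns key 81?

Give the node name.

Op 1: add NA@80 -> ring=[80:NA]
Op 2: add NB@52 -> ring=[52:NB,80:NA]
Op 3: remove NA -> ring=[52:NB]
Op 4: route key 5: smallest pos >= 5 is 52 -> NB
Op 5: route key 96: none >= 96, wrap to smallest pos 52 -> NB
Op 6: route key 50: smallest pos >= 50 is 52 -> NB
Op 7: route key 40: smallest pos >= 40 is 52 -> NB
Op 8: route key 10: smallest pos >= 10 is 52 -> NB
Final route key 81: none >= 81, wrap to smallest pos 52 -> NB

Answer: NB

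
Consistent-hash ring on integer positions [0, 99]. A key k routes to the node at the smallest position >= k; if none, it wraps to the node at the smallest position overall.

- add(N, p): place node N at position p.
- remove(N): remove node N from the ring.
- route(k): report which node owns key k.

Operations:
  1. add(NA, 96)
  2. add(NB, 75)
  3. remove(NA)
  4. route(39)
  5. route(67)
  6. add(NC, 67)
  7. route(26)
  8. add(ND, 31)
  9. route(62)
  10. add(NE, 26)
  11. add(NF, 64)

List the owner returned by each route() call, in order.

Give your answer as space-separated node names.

Answer: NB NB NC NC

Derivation:
Op 1: add NA@96 -> ring=[96:NA]
Op 2: add NB@75 -> ring=[75:NB,96:NA]
Op 3: remove NA -> ring=[75:NB]
Op 4: route key 39: smallest pos >= 39 is 75 -> NB
Op 5: route key 67: smallest pos >= 67 is 75 -> NB
Op 6: add NC@67 -> ring=[67:NC,75:NB]
Op 7: route key 26: smallest pos >= 26 is 67 -> NC
Op 8: add ND@31 -> ring=[31:ND,67:NC,75:NB]
Op 9: route key 62: smallest pos >= 62 is 67 -> NC
Op 10: add NE@26 -> ring=[26:NE,31:ND,67:NC,75:NB]
Op 11: add NF@64 -> ring=[26:NE,31:ND,64:NF,67:NC,75:NB]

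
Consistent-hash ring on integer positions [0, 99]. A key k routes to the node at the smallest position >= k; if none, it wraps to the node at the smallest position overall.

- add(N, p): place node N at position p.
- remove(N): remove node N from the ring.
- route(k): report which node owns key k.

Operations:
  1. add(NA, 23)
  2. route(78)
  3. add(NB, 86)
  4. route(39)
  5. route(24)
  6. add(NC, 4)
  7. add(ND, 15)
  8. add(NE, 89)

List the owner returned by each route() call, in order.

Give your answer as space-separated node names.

Answer: NA NB NB

Derivation:
Op 1: add NA@23 -> ring=[23:NA]
Op 2: route key 78: none >= 78, wrap to smallest pos 23 -> NA
Op 3: add NB@86 -> ring=[23:NA,86:NB]
Op 4: route key 39: smallest pos >= 39 is 86 -> NB
Op 5: route key 24: smallest pos >= 24 is 86 -> NB
Op 6: add NC@4 -> ring=[4:NC,23:NA,86:NB]
Op 7: add ND@15 -> ring=[4:NC,15:ND,23:NA,86:NB]
Op 8: add NE@89 -> ring=[4:NC,15:ND,23:NA,86:NB,89:NE]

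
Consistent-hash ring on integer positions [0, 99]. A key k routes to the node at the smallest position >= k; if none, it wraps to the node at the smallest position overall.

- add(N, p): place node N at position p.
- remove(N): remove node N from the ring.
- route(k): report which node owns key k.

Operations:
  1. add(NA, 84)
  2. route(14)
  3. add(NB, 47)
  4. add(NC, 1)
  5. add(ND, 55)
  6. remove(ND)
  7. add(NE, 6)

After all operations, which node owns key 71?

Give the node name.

Op 1: add NA@84 -> ring=[84:NA]
Op 2: route key 14: smallest pos >= 14 is 84 -> NA
Op 3: add NB@47 -> ring=[47:NB,84:NA]
Op 4: add NC@1 -> ring=[1:NC,47:NB,84:NA]
Op 5: add ND@55 -> ring=[1:NC,47:NB,55:ND,84:NA]
Op 6: remove ND -> ring=[1:NC,47:NB,84:NA]
Op 7: add NE@6 -> ring=[1:NC,6:NE,47:NB,84:NA]
Final route key 71: smallest pos >= 71 is 84 -> NA

Answer: NA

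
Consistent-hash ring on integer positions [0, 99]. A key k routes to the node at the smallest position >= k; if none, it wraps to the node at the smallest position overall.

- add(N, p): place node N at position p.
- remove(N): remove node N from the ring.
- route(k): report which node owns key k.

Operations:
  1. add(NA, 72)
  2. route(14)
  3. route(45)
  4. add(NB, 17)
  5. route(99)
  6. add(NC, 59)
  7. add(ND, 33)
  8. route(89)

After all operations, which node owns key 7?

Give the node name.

Op 1: add NA@72 -> ring=[72:NA]
Op 2: route key 14: smallest pos >= 14 is 72 -> NA
Op 3: route key 45: smallest pos >= 45 is 72 -> NA
Op 4: add NB@17 -> ring=[17:NB,72:NA]
Op 5: route key 99: none >= 99, wrap to smallest pos 17 -> NB
Op 6: add NC@59 -> ring=[17:NB,59:NC,72:NA]
Op 7: add ND@33 -> ring=[17:NB,33:ND,59:NC,72:NA]
Op 8: route key 89: none >= 89, wrap to smallest pos 17 -> NB
Final route key 7: smallest pos >= 7 is 17 -> NB

Answer: NB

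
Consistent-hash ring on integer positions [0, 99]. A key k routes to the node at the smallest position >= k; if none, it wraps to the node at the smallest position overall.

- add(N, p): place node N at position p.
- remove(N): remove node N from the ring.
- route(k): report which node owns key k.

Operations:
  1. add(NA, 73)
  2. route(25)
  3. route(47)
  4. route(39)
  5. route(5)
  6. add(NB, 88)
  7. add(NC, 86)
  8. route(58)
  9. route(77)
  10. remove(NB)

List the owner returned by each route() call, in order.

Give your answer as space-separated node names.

Op 1: add NA@73 -> ring=[73:NA]
Op 2: route key 25: smallest pos >= 25 is 73 -> NA
Op 3: route key 47: smallest pos >= 47 is 73 -> NA
Op 4: route key 39: smallest pos >= 39 is 73 -> NA
Op 5: route key 5: smallest pos >= 5 is 73 -> NA
Op 6: add NB@88 -> ring=[73:NA,88:NB]
Op 7: add NC@86 -> ring=[73:NA,86:NC,88:NB]
Op 8: route key 58: smallest pos >= 58 is 73 -> NA
Op 9: route key 77: smallest pos >= 77 is 86 -> NC
Op 10: remove NB -> ring=[73:NA,86:NC]

Answer: NA NA NA NA NA NC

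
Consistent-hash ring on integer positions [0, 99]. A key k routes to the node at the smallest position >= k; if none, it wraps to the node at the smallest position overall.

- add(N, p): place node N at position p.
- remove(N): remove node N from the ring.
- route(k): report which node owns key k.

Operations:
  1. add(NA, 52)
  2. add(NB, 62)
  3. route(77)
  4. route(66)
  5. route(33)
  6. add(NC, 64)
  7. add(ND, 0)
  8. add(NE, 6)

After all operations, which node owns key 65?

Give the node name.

Answer: ND

Derivation:
Op 1: add NA@52 -> ring=[52:NA]
Op 2: add NB@62 -> ring=[52:NA,62:NB]
Op 3: route key 77: none >= 77, wrap to smallest pos 52 -> NA
Op 4: route key 66: none >= 66, wrap to smallest pos 52 -> NA
Op 5: route key 33: smallest pos >= 33 is 52 -> NA
Op 6: add NC@64 -> ring=[52:NA,62:NB,64:NC]
Op 7: add ND@0 -> ring=[0:ND,52:NA,62:NB,64:NC]
Op 8: add NE@6 -> ring=[0:ND,6:NE,52:NA,62:NB,64:NC]
Final route key 65: none >= 65, wrap to smallest pos 0 -> ND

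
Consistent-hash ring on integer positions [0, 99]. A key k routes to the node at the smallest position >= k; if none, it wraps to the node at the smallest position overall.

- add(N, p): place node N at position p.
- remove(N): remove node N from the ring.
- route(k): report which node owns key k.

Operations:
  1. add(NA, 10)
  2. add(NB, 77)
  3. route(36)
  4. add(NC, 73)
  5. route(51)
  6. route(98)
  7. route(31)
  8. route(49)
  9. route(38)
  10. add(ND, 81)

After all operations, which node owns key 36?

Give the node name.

Op 1: add NA@10 -> ring=[10:NA]
Op 2: add NB@77 -> ring=[10:NA,77:NB]
Op 3: route key 36: smallest pos >= 36 is 77 -> NB
Op 4: add NC@73 -> ring=[10:NA,73:NC,77:NB]
Op 5: route key 51: smallest pos >= 51 is 73 -> NC
Op 6: route key 98: none >= 98, wrap to smallest pos 10 -> NA
Op 7: route key 31: smallest pos >= 31 is 73 -> NC
Op 8: route key 49: smallest pos >= 49 is 73 -> NC
Op 9: route key 38: smallest pos >= 38 is 73 -> NC
Op 10: add ND@81 -> ring=[10:NA,73:NC,77:NB,81:ND]
Final route key 36: smallest pos >= 36 is 73 -> NC

Answer: NC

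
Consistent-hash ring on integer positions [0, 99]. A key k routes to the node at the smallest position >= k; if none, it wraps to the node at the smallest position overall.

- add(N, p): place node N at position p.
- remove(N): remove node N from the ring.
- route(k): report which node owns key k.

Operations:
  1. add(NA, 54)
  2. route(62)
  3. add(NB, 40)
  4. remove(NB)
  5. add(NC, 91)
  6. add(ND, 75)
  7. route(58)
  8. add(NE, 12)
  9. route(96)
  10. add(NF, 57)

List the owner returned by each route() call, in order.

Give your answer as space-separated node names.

Op 1: add NA@54 -> ring=[54:NA]
Op 2: route key 62: none >= 62, wrap to smallest pos 54 -> NA
Op 3: add NB@40 -> ring=[40:NB,54:NA]
Op 4: remove NB -> ring=[54:NA]
Op 5: add NC@91 -> ring=[54:NA,91:NC]
Op 6: add ND@75 -> ring=[54:NA,75:ND,91:NC]
Op 7: route key 58: smallest pos >= 58 is 75 -> ND
Op 8: add NE@12 -> ring=[12:NE,54:NA,75:ND,91:NC]
Op 9: route key 96: none >= 96, wrap to smallest pos 12 -> NE
Op 10: add NF@57 -> ring=[12:NE,54:NA,57:NF,75:ND,91:NC]

Answer: NA ND NE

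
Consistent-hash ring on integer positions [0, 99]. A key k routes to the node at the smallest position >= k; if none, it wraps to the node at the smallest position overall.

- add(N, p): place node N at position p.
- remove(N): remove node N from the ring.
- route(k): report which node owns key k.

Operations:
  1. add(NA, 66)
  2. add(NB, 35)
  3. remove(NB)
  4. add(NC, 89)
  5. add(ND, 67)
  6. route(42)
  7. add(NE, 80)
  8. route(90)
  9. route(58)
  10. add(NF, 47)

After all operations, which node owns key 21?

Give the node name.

Op 1: add NA@66 -> ring=[66:NA]
Op 2: add NB@35 -> ring=[35:NB,66:NA]
Op 3: remove NB -> ring=[66:NA]
Op 4: add NC@89 -> ring=[66:NA,89:NC]
Op 5: add ND@67 -> ring=[66:NA,67:ND,89:NC]
Op 6: route key 42: smallest pos >= 42 is 66 -> NA
Op 7: add NE@80 -> ring=[66:NA,67:ND,80:NE,89:NC]
Op 8: route key 90: none >= 90, wrap to smallest pos 66 -> NA
Op 9: route key 58: smallest pos >= 58 is 66 -> NA
Op 10: add NF@47 -> ring=[47:NF,66:NA,67:ND,80:NE,89:NC]
Final route key 21: smallest pos >= 21 is 47 -> NF

Answer: NF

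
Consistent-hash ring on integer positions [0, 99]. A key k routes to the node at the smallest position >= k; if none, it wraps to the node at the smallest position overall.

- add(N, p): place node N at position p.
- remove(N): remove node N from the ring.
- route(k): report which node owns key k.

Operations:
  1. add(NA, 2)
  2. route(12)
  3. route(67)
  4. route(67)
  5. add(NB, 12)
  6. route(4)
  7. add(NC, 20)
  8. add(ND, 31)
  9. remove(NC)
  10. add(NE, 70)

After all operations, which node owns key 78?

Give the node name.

Answer: NA

Derivation:
Op 1: add NA@2 -> ring=[2:NA]
Op 2: route key 12: none >= 12, wrap to smallest pos 2 -> NA
Op 3: route key 67: none >= 67, wrap to smallest pos 2 -> NA
Op 4: route key 67: none >= 67, wrap to smallest pos 2 -> NA
Op 5: add NB@12 -> ring=[2:NA,12:NB]
Op 6: route key 4: smallest pos >= 4 is 12 -> NB
Op 7: add NC@20 -> ring=[2:NA,12:NB,20:NC]
Op 8: add ND@31 -> ring=[2:NA,12:NB,20:NC,31:ND]
Op 9: remove NC -> ring=[2:NA,12:NB,31:ND]
Op 10: add NE@70 -> ring=[2:NA,12:NB,31:ND,70:NE]
Final route key 78: none >= 78, wrap to smallest pos 2 -> NA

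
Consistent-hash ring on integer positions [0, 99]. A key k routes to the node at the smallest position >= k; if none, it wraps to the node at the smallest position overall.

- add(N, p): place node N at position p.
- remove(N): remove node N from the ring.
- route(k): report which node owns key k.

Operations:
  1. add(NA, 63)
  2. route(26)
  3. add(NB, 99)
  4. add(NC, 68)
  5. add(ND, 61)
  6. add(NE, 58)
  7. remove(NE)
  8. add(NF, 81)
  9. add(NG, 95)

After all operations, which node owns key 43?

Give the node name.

Answer: ND

Derivation:
Op 1: add NA@63 -> ring=[63:NA]
Op 2: route key 26: smallest pos >= 26 is 63 -> NA
Op 3: add NB@99 -> ring=[63:NA,99:NB]
Op 4: add NC@68 -> ring=[63:NA,68:NC,99:NB]
Op 5: add ND@61 -> ring=[61:ND,63:NA,68:NC,99:NB]
Op 6: add NE@58 -> ring=[58:NE,61:ND,63:NA,68:NC,99:NB]
Op 7: remove NE -> ring=[61:ND,63:NA,68:NC,99:NB]
Op 8: add NF@81 -> ring=[61:ND,63:NA,68:NC,81:NF,99:NB]
Op 9: add NG@95 -> ring=[61:ND,63:NA,68:NC,81:NF,95:NG,99:NB]
Final route key 43: smallest pos >= 43 is 61 -> ND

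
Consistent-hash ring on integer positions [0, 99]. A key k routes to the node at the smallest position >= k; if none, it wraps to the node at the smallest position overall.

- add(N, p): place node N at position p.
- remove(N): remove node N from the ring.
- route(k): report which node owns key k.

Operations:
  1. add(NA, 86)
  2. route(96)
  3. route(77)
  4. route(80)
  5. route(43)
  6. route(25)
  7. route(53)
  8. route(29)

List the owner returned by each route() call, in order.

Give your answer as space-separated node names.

Answer: NA NA NA NA NA NA NA

Derivation:
Op 1: add NA@86 -> ring=[86:NA]
Op 2: route key 96: none >= 96, wrap to smallest pos 86 -> NA
Op 3: route key 77: smallest pos >= 77 is 86 -> NA
Op 4: route key 80: smallest pos >= 80 is 86 -> NA
Op 5: route key 43: smallest pos >= 43 is 86 -> NA
Op 6: route key 25: smallest pos >= 25 is 86 -> NA
Op 7: route key 53: smallest pos >= 53 is 86 -> NA
Op 8: route key 29: smallest pos >= 29 is 86 -> NA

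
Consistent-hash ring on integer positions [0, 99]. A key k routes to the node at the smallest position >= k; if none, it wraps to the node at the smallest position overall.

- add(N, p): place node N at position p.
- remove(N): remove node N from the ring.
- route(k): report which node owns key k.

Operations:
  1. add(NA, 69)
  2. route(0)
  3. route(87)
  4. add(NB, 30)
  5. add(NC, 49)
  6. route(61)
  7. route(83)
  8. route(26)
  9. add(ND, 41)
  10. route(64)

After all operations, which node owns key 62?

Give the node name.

Op 1: add NA@69 -> ring=[69:NA]
Op 2: route key 0: smallest pos >= 0 is 69 -> NA
Op 3: route key 87: none >= 87, wrap to smallest pos 69 -> NA
Op 4: add NB@30 -> ring=[30:NB,69:NA]
Op 5: add NC@49 -> ring=[30:NB,49:NC,69:NA]
Op 6: route key 61: smallest pos >= 61 is 69 -> NA
Op 7: route key 83: none >= 83, wrap to smallest pos 30 -> NB
Op 8: route key 26: smallest pos >= 26 is 30 -> NB
Op 9: add ND@41 -> ring=[30:NB,41:ND,49:NC,69:NA]
Op 10: route key 64: smallest pos >= 64 is 69 -> NA
Final route key 62: smallest pos >= 62 is 69 -> NA

Answer: NA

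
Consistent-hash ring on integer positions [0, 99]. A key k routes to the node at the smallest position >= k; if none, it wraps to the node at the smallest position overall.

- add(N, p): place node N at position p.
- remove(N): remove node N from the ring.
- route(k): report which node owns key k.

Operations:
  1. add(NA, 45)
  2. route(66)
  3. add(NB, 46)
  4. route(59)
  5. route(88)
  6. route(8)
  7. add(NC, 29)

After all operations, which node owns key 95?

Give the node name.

Op 1: add NA@45 -> ring=[45:NA]
Op 2: route key 66: none >= 66, wrap to smallest pos 45 -> NA
Op 3: add NB@46 -> ring=[45:NA,46:NB]
Op 4: route key 59: none >= 59, wrap to smallest pos 45 -> NA
Op 5: route key 88: none >= 88, wrap to smallest pos 45 -> NA
Op 6: route key 8: smallest pos >= 8 is 45 -> NA
Op 7: add NC@29 -> ring=[29:NC,45:NA,46:NB]
Final route key 95: none >= 95, wrap to smallest pos 29 -> NC

Answer: NC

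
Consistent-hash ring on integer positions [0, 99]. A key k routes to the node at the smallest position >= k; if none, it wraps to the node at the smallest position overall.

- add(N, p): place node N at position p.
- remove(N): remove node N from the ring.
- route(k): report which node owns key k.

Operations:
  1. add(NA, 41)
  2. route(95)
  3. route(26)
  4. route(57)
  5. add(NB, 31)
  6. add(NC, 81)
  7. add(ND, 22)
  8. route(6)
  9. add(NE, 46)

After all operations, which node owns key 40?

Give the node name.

Op 1: add NA@41 -> ring=[41:NA]
Op 2: route key 95: none >= 95, wrap to smallest pos 41 -> NA
Op 3: route key 26: smallest pos >= 26 is 41 -> NA
Op 4: route key 57: none >= 57, wrap to smallest pos 41 -> NA
Op 5: add NB@31 -> ring=[31:NB,41:NA]
Op 6: add NC@81 -> ring=[31:NB,41:NA,81:NC]
Op 7: add ND@22 -> ring=[22:ND,31:NB,41:NA,81:NC]
Op 8: route key 6: smallest pos >= 6 is 22 -> ND
Op 9: add NE@46 -> ring=[22:ND,31:NB,41:NA,46:NE,81:NC]
Final route key 40: smallest pos >= 40 is 41 -> NA

Answer: NA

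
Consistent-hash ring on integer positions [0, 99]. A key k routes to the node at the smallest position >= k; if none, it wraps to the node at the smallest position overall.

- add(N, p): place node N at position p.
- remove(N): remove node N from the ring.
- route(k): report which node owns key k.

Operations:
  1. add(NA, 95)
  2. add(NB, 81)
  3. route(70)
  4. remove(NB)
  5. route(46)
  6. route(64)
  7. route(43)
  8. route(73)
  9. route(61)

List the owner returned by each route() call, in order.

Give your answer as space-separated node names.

Answer: NB NA NA NA NA NA

Derivation:
Op 1: add NA@95 -> ring=[95:NA]
Op 2: add NB@81 -> ring=[81:NB,95:NA]
Op 3: route key 70: smallest pos >= 70 is 81 -> NB
Op 4: remove NB -> ring=[95:NA]
Op 5: route key 46: smallest pos >= 46 is 95 -> NA
Op 6: route key 64: smallest pos >= 64 is 95 -> NA
Op 7: route key 43: smallest pos >= 43 is 95 -> NA
Op 8: route key 73: smallest pos >= 73 is 95 -> NA
Op 9: route key 61: smallest pos >= 61 is 95 -> NA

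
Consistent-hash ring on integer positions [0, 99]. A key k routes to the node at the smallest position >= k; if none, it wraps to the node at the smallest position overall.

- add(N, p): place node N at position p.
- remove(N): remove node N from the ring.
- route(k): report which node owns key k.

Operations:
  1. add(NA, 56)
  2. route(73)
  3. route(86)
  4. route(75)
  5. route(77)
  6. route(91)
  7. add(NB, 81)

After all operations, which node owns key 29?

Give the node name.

Answer: NA

Derivation:
Op 1: add NA@56 -> ring=[56:NA]
Op 2: route key 73: none >= 73, wrap to smallest pos 56 -> NA
Op 3: route key 86: none >= 86, wrap to smallest pos 56 -> NA
Op 4: route key 75: none >= 75, wrap to smallest pos 56 -> NA
Op 5: route key 77: none >= 77, wrap to smallest pos 56 -> NA
Op 6: route key 91: none >= 91, wrap to smallest pos 56 -> NA
Op 7: add NB@81 -> ring=[56:NA,81:NB]
Final route key 29: smallest pos >= 29 is 56 -> NA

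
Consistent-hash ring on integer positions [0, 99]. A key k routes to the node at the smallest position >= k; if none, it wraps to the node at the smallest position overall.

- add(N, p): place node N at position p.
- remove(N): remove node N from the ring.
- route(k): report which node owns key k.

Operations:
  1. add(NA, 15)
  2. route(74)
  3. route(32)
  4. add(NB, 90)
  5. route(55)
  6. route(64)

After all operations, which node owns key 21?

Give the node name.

Op 1: add NA@15 -> ring=[15:NA]
Op 2: route key 74: none >= 74, wrap to smallest pos 15 -> NA
Op 3: route key 32: none >= 32, wrap to smallest pos 15 -> NA
Op 4: add NB@90 -> ring=[15:NA,90:NB]
Op 5: route key 55: smallest pos >= 55 is 90 -> NB
Op 6: route key 64: smallest pos >= 64 is 90 -> NB
Final route key 21: smallest pos >= 21 is 90 -> NB

Answer: NB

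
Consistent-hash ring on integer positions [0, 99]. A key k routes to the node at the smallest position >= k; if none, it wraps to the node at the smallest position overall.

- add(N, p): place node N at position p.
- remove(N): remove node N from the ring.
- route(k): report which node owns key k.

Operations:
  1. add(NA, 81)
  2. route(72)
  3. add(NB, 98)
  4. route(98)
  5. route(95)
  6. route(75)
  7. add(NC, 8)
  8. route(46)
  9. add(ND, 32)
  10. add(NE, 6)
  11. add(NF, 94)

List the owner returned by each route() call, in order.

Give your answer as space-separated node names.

Op 1: add NA@81 -> ring=[81:NA]
Op 2: route key 72: smallest pos >= 72 is 81 -> NA
Op 3: add NB@98 -> ring=[81:NA,98:NB]
Op 4: route key 98: smallest pos >= 98 is 98 -> NB
Op 5: route key 95: smallest pos >= 95 is 98 -> NB
Op 6: route key 75: smallest pos >= 75 is 81 -> NA
Op 7: add NC@8 -> ring=[8:NC,81:NA,98:NB]
Op 8: route key 46: smallest pos >= 46 is 81 -> NA
Op 9: add ND@32 -> ring=[8:NC,32:ND,81:NA,98:NB]
Op 10: add NE@6 -> ring=[6:NE,8:NC,32:ND,81:NA,98:NB]
Op 11: add NF@94 -> ring=[6:NE,8:NC,32:ND,81:NA,94:NF,98:NB]

Answer: NA NB NB NA NA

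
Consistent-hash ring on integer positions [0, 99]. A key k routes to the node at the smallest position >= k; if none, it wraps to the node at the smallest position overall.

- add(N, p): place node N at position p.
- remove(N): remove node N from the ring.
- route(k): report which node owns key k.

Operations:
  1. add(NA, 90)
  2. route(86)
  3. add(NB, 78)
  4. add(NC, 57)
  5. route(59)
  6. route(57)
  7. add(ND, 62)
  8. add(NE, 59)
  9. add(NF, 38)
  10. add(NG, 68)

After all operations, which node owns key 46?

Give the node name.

Answer: NC

Derivation:
Op 1: add NA@90 -> ring=[90:NA]
Op 2: route key 86: smallest pos >= 86 is 90 -> NA
Op 3: add NB@78 -> ring=[78:NB,90:NA]
Op 4: add NC@57 -> ring=[57:NC,78:NB,90:NA]
Op 5: route key 59: smallest pos >= 59 is 78 -> NB
Op 6: route key 57: smallest pos >= 57 is 57 -> NC
Op 7: add ND@62 -> ring=[57:NC,62:ND,78:NB,90:NA]
Op 8: add NE@59 -> ring=[57:NC,59:NE,62:ND,78:NB,90:NA]
Op 9: add NF@38 -> ring=[38:NF,57:NC,59:NE,62:ND,78:NB,90:NA]
Op 10: add NG@68 -> ring=[38:NF,57:NC,59:NE,62:ND,68:NG,78:NB,90:NA]
Final route key 46: smallest pos >= 46 is 57 -> NC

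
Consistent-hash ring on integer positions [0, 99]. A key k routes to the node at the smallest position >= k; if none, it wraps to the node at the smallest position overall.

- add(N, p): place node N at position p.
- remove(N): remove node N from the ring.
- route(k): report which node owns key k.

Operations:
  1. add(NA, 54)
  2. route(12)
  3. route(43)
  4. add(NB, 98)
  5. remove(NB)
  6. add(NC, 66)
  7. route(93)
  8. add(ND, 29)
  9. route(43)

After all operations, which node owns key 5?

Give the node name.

Op 1: add NA@54 -> ring=[54:NA]
Op 2: route key 12: smallest pos >= 12 is 54 -> NA
Op 3: route key 43: smallest pos >= 43 is 54 -> NA
Op 4: add NB@98 -> ring=[54:NA,98:NB]
Op 5: remove NB -> ring=[54:NA]
Op 6: add NC@66 -> ring=[54:NA,66:NC]
Op 7: route key 93: none >= 93, wrap to smallest pos 54 -> NA
Op 8: add ND@29 -> ring=[29:ND,54:NA,66:NC]
Op 9: route key 43: smallest pos >= 43 is 54 -> NA
Final route key 5: smallest pos >= 5 is 29 -> ND

Answer: ND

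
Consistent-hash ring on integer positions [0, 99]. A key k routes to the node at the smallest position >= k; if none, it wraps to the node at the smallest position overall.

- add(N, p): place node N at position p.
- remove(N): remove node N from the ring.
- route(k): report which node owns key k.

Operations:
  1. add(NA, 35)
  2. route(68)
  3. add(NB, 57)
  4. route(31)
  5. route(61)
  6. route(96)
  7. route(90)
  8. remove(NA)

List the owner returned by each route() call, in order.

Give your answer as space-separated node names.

Op 1: add NA@35 -> ring=[35:NA]
Op 2: route key 68: none >= 68, wrap to smallest pos 35 -> NA
Op 3: add NB@57 -> ring=[35:NA,57:NB]
Op 4: route key 31: smallest pos >= 31 is 35 -> NA
Op 5: route key 61: none >= 61, wrap to smallest pos 35 -> NA
Op 6: route key 96: none >= 96, wrap to smallest pos 35 -> NA
Op 7: route key 90: none >= 90, wrap to smallest pos 35 -> NA
Op 8: remove NA -> ring=[57:NB]

Answer: NA NA NA NA NA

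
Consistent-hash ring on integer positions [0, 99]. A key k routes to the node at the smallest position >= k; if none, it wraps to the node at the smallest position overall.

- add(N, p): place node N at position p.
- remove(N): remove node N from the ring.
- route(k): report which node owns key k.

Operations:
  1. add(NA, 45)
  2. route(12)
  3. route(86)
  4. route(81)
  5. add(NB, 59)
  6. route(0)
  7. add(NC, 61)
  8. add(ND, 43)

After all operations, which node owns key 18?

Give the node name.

Answer: ND

Derivation:
Op 1: add NA@45 -> ring=[45:NA]
Op 2: route key 12: smallest pos >= 12 is 45 -> NA
Op 3: route key 86: none >= 86, wrap to smallest pos 45 -> NA
Op 4: route key 81: none >= 81, wrap to smallest pos 45 -> NA
Op 5: add NB@59 -> ring=[45:NA,59:NB]
Op 6: route key 0: smallest pos >= 0 is 45 -> NA
Op 7: add NC@61 -> ring=[45:NA,59:NB,61:NC]
Op 8: add ND@43 -> ring=[43:ND,45:NA,59:NB,61:NC]
Final route key 18: smallest pos >= 18 is 43 -> ND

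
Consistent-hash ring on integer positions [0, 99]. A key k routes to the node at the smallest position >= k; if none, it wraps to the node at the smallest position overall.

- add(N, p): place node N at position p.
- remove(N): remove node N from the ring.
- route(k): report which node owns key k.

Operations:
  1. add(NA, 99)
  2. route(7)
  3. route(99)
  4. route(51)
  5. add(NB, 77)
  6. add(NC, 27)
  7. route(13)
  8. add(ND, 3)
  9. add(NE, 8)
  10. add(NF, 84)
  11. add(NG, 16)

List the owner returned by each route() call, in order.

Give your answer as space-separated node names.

Op 1: add NA@99 -> ring=[99:NA]
Op 2: route key 7: smallest pos >= 7 is 99 -> NA
Op 3: route key 99: smallest pos >= 99 is 99 -> NA
Op 4: route key 51: smallest pos >= 51 is 99 -> NA
Op 5: add NB@77 -> ring=[77:NB,99:NA]
Op 6: add NC@27 -> ring=[27:NC,77:NB,99:NA]
Op 7: route key 13: smallest pos >= 13 is 27 -> NC
Op 8: add ND@3 -> ring=[3:ND,27:NC,77:NB,99:NA]
Op 9: add NE@8 -> ring=[3:ND,8:NE,27:NC,77:NB,99:NA]
Op 10: add NF@84 -> ring=[3:ND,8:NE,27:NC,77:NB,84:NF,99:NA]
Op 11: add NG@16 -> ring=[3:ND,8:NE,16:NG,27:NC,77:NB,84:NF,99:NA]

Answer: NA NA NA NC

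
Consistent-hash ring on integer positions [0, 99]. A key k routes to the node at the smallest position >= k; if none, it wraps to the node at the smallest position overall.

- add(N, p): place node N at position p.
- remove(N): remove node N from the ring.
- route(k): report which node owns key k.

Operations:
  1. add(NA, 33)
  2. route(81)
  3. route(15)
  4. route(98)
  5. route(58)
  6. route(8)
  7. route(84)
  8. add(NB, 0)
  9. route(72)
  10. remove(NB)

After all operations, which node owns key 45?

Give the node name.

Answer: NA

Derivation:
Op 1: add NA@33 -> ring=[33:NA]
Op 2: route key 81: none >= 81, wrap to smallest pos 33 -> NA
Op 3: route key 15: smallest pos >= 15 is 33 -> NA
Op 4: route key 98: none >= 98, wrap to smallest pos 33 -> NA
Op 5: route key 58: none >= 58, wrap to smallest pos 33 -> NA
Op 6: route key 8: smallest pos >= 8 is 33 -> NA
Op 7: route key 84: none >= 84, wrap to smallest pos 33 -> NA
Op 8: add NB@0 -> ring=[0:NB,33:NA]
Op 9: route key 72: none >= 72, wrap to smallest pos 0 -> NB
Op 10: remove NB -> ring=[33:NA]
Final route key 45: none >= 45, wrap to smallest pos 33 -> NA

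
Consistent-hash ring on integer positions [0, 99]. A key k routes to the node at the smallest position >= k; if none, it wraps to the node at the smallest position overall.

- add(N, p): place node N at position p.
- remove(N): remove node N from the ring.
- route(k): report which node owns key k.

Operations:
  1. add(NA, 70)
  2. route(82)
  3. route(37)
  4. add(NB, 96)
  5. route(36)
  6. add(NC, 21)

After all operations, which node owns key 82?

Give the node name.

Op 1: add NA@70 -> ring=[70:NA]
Op 2: route key 82: none >= 82, wrap to smallest pos 70 -> NA
Op 3: route key 37: smallest pos >= 37 is 70 -> NA
Op 4: add NB@96 -> ring=[70:NA,96:NB]
Op 5: route key 36: smallest pos >= 36 is 70 -> NA
Op 6: add NC@21 -> ring=[21:NC,70:NA,96:NB]
Final route key 82: smallest pos >= 82 is 96 -> NB

Answer: NB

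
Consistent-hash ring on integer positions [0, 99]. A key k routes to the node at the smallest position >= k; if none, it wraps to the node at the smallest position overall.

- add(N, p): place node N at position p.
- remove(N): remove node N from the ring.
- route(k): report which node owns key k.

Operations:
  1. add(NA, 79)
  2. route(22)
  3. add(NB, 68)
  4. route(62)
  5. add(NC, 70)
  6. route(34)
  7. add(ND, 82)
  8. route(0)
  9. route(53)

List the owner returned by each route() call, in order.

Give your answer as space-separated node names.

Op 1: add NA@79 -> ring=[79:NA]
Op 2: route key 22: smallest pos >= 22 is 79 -> NA
Op 3: add NB@68 -> ring=[68:NB,79:NA]
Op 4: route key 62: smallest pos >= 62 is 68 -> NB
Op 5: add NC@70 -> ring=[68:NB,70:NC,79:NA]
Op 6: route key 34: smallest pos >= 34 is 68 -> NB
Op 7: add ND@82 -> ring=[68:NB,70:NC,79:NA,82:ND]
Op 8: route key 0: smallest pos >= 0 is 68 -> NB
Op 9: route key 53: smallest pos >= 53 is 68 -> NB

Answer: NA NB NB NB NB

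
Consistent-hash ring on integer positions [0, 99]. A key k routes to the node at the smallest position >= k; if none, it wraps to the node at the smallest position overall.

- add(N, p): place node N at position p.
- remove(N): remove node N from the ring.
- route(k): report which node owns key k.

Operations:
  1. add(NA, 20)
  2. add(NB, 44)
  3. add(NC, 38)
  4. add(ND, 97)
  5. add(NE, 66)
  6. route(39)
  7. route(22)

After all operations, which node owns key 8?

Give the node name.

Answer: NA

Derivation:
Op 1: add NA@20 -> ring=[20:NA]
Op 2: add NB@44 -> ring=[20:NA,44:NB]
Op 3: add NC@38 -> ring=[20:NA,38:NC,44:NB]
Op 4: add ND@97 -> ring=[20:NA,38:NC,44:NB,97:ND]
Op 5: add NE@66 -> ring=[20:NA,38:NC,44:NB,66:NE,97:ND]
Op 6: route key 39: smallest pos >= 39 is 44 -> NB
Op 7: route key 22: smallest pos >= 22 is 38 -> NC
Final route key 8: smallest pos >= 8 is 20 -> NA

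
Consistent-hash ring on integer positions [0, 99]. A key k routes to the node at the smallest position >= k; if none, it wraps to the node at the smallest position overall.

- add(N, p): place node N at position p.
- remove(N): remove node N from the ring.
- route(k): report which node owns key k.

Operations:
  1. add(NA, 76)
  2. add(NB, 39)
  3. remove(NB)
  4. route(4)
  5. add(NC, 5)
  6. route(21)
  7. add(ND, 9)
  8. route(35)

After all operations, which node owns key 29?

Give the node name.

Answer: NA

Derivation:
Op 1: add NA@76 -> ring=[76:NA]
Op 2: add NB@39 -> ring=[39:NB,76:NA]
Op 3: remove NB -> ring=[76:NA]
Op 4: route key 4: smallest pos >= 4 is 76 -> NA
Op 5: add NC@5 -> ring=[5:NC,76:NA]
Op 6: route key 21: smallest pos >= 21 is 76 -> NA
Op 7: add ND@9 -> ring=[5:NC,9:ND,76:NA]
Op 8: route key 35: smallest pos >= 35 is 76 -> NA
Final route key 29: smallest pos >= 29 is 76 -> NA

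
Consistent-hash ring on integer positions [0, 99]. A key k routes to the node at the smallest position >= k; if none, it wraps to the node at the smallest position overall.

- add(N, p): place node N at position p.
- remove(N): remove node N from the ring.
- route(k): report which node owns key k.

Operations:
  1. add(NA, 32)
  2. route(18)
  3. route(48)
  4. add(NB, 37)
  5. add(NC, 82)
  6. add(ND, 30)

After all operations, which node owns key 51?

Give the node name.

Op 1: add NA@32 -> ring=[32:NA]
Op 2: route key 18: smallest pos >= 18 is 32 -> NA
Op 3: route key 48: none >= 48, wrap to smallest pos 32 -> NA
Op 4: add NB@37 -> ring=[32:NA,37:NB]
Op 5: add NC@82 -> ring=[32:NA,37:NB,82:NC]
Op 6: add ND@30 -> ring=[30:ND,32:NA,37:NB,82:NC]
Final route key 51: smallest pos >= 51 is 82 -> NC

Answer: NC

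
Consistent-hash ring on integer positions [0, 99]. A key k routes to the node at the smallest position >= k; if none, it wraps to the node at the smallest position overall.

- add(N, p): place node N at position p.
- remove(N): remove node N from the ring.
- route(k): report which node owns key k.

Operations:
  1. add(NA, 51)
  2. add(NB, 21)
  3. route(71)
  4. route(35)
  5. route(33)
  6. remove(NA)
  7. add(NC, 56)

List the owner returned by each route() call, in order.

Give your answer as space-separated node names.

Answer: NB NA NA

Derivation:
Op 1: add NA@51 -> ring=[51:NA]
Op 2: add NB@21 -> ring=[21:NB,51:NA]
Op 3: route key 71: none >= 71, wrap to smallest pos 21 -> NB
Op 4: route key 35: smallest pos >= 35 is 51 -> NA
Op 5: route key 33: smallest pos >= 33 is 51 -> NA
Op 6: remove NA -> ring=[21:NB]
Op 7: add NC@56 -> ring=[21:NB,56:NC]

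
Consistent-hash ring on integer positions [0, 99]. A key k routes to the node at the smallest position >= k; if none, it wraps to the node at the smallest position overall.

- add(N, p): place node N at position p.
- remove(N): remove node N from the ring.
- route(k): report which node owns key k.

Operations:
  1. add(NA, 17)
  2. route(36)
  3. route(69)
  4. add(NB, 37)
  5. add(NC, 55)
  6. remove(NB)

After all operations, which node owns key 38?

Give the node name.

Answer: NC

Derivation:
Op 1: add NA@17 -> ring=[17:NA]
Op 2: route key 36: none >= 36, wrap to smallest pos 17 -> NA
Op 3: route key 69: none >= 69, wrap to smallest pos 17 -> NA
Op 4: add NB@37 -> ring=[17:NA,37:NB]
Op 5: add NC@55 -> ring=[17:NA,37:NB,55:NC]
Op 6: remove NB -> ring=[17:NA,55:NC]
Final route key 38: smallest pos >= 38 is 55 -> NC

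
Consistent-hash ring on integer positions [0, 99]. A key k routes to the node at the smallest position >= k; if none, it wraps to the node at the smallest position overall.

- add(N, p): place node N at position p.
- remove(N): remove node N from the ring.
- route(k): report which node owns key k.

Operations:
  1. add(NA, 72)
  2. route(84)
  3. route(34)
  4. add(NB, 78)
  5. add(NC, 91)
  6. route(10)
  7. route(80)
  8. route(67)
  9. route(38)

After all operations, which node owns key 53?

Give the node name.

Answer: NA

Derivation:
Op 1: add NA@72 -> ring=[72:NA]
Op 2: route key 84: none >= 84, wrap to smallest pos 72 -> NA
Op 3: route key 34: smallest pos >= 34 is 72 -> NA
Op 4: add NB@78 -> ring=[72:NA,78:NB]
Op 5: add NC@91 -> ring=[72:NA,78:NB,91:NC]
Op 6: route key 10: smallest pos >= 10 is 72 -> NA
Op 7: route key 80: smallest pos >= 80 is 91 -> NC
Op 8: route key 67: smallest pos >= 67 is 72 -> NA
Op 9: route key 38: smallest pos >= 38 is 72 -> NA
Final route key 53: smallest pos >= 53 is 72 -> NA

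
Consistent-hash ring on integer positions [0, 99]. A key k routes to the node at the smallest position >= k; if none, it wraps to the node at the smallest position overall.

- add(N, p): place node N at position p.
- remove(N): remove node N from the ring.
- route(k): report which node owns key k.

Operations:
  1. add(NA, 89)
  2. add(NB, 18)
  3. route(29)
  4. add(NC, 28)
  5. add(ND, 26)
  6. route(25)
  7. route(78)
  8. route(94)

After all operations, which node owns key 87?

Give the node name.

Op 1: add NA@89 -> ring=[89:NA]
Op 2: add NB@18 -> ring=[18:NB,89:NA]
Op 3: route key 29: smallest pos >= 29 is 89 -> NA
Op 4: add NC@28 -> ring=[18:NB,28:NC,89:NA]
Op 5: add ND@26 -> ring=[18:NB,26:ND,28:NC,89:NA]
Op 6: route key 25: smallest pos >= 25 is 26 -> ND
Op 7: route key 78: smallest pos >= 78 is 89 -> NA
Op 8: route key 94: none >= 94, wrap to smallest pos 18 -> NB
Final route key 87: smallest pos >= 87 is 89 -> NA

Answer: NA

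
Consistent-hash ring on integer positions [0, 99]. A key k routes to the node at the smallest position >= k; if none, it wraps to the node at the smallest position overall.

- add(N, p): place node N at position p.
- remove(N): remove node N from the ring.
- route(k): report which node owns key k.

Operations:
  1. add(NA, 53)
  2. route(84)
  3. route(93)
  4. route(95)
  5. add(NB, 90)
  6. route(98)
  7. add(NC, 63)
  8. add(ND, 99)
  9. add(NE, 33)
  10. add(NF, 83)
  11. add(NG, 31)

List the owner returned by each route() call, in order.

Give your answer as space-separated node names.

Op 1: add NA@53 -> ring=[53:NA]
Op 2: route key 84: none >= 84, wrap to smallest pos 53 -> NA
Op 3: route key 93: none >= 93, wrap to smallest pos 53 -> NA
Op 4: route key 95: none >= 95, wrap to smallest pos 53 -> NA
Op 5: add NB@90 -> ring=[53:NA,90:NB]
Op 6: route key 98: none >= 98, wrap to smallest pos 53 -> NA
Op 7: add NC@63 -> ring=[53:NA,63:NC,90:NB]
Op 8: add ND@99 -> ring=[53:NA,63:NC,90:NB,99:ND]
Op 9: add NE@33 -> ring=[33:NE,53:NA,63:NC,90:NB,99:ND]
Op 10: add NF@83 -> ring=[33:NE,53:NA,63:NC,83:NF,90:NB,99:ND]
Op 11: add NG@31 -> ring=[31:NG,33:NE,53:NA,63:NC,83:NF,90:NB,99:ND]

Answer: NA NA NA NA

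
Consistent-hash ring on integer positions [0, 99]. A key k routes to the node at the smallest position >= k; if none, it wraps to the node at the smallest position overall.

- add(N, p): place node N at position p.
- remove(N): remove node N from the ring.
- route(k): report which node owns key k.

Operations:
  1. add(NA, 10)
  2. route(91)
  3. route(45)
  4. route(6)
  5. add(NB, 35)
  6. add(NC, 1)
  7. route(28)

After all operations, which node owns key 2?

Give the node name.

Answer: NA

Derivation:
Op 1: add NA@10 -> ring=[10:NA]
Op 2: route key 91: none >= 91, wrap to smallest pos 10 -> NA
Op 3: route key 45: none >= 45, wrap to smallest pos 10 -> NA
Op 4: route key 6: smallest pos >= 6 is 10 -> NA
Op 5: add NB@35 -> ring=[10:NA,35:NB]
Op 6: add NC@1 -> ring=[1:NC,10:NA,35:NB]
Op 7: route key 28: smallest pos >= 28 is 35 -> NB
Final route key 2: smallest pos >= 2 is 10 -> NA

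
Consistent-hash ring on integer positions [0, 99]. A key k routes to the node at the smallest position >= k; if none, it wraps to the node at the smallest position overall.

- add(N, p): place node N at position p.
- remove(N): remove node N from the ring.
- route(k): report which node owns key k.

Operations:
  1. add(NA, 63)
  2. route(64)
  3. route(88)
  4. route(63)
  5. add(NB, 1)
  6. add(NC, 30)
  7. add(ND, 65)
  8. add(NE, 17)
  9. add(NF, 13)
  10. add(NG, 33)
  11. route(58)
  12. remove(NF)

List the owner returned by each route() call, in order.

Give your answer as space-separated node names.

Answer: NA NA NA NA

Derivation:
Op 1: add NA@63 -> ring=[63:NA]
Op 2: route key 64: none >= 64, wrap to smallest pos 63 -> NA
Op 3: route key 88: none >= 88, wrap to smallest pos 63 -> NA
Op 4: route key 63: smallest pos >= 63 is 63 -> NA
Op 5: add NB@1 -> ring=[1:NB,63:NA]
Op 6: add NC@30 -> ring=[1:NB,30:NC,63:NA]
Op 7: add ND@65 -> ring=[1:NB,30:NC,63:NA,65:ND]
Op 8: add NE@17 -> ring=[1:NB,17:NE,30:NC,63:NA,65:ND]
Op 9: add NF@13 -> ring=[1:NB,13:NF,17:NE,30:NC,63:NA,65:ND]
Op 10: add NG@33 -> ring=[1:NB,13:NF,17:NE,30:NC,33:NG,63:NA,65:ND]
Op 11: route key 58: smallest pos >= 58 is 63 -> NA
Op 12: remove NF -> ring=[1:NB,17:NE,30:NC,33:NG,63:NA,65:ND]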